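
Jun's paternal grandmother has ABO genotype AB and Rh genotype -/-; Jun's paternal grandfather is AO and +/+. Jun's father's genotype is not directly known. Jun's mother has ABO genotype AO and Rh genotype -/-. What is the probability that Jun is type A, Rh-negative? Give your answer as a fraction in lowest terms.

5/16

Jun's father's ABO genotype from AB × AO: 1/4 AA, 1/4 AB, 1/4 AO, 1/4 BO.
Crossing each possibility with the mother AO and summing P(type A): 1/4·1 + 1/4·1/2 + 1/4·3/4 + 1/4·1/4 = 5/8.
Similarly for Rh via the father's Rh distribution: P(Rh-) = 1/2.
Independent loci: 5/8 × 1/2 = 5/16.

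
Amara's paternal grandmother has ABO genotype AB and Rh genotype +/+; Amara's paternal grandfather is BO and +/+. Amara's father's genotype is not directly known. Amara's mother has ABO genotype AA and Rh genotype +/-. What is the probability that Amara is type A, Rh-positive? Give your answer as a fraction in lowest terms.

1/2

Amara's father's ABO genotype from AB × BO: 1/4 AB, 1/4 AO, 1/4 BB, 1/4 BO.
Crossing each possibility with the mother AA and summing P(type A): 1/4·1/2 + 1/4·1 + 1/4·0 + 1/4·1/2 = 1/2.
Similarly for Rh via the father's Rh distribution: P(Rh+) = 1.
Independent loci: 1/2 × 1 = 1/2.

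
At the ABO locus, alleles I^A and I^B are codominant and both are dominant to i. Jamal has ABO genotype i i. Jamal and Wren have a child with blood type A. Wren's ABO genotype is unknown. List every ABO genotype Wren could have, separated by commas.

For each candidate genotype of Wren, check whether crossing it with i i can produce every observed child phenotype.
  I^A I^A → possible child types {A} ✓
  I^A I^B → possible child types {A, B} ✓
  I^A i → possible child types {O, A} ✓
  I^B I^B → possible child types {B} ✗
  I^B i → possible child types {O, B} ✗
  i i → possible child types {O} ✗

I^A I^A, I^A I^B, I^A i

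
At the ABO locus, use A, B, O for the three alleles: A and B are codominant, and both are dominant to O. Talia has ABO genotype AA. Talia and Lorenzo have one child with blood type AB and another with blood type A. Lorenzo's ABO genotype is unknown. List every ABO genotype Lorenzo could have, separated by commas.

AB, BO

For each candidate genotype of Lorenzo, check whether crossing it with AA can produce every observed child phenotype.
  AA → possible child types {A} ✗
  AB → possible child types {A, AB} ✓
  AO → possible child types {A} ✗
  BB → possible child types {AB} ✗
  BO → possible child types {A, AB} ✓
  OO → possible child types {A} ✗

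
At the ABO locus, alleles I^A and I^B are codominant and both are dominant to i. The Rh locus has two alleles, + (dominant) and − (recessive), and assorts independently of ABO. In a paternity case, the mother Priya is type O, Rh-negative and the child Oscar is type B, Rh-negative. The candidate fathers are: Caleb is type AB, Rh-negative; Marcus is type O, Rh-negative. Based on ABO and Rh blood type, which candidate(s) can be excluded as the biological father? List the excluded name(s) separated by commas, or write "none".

A candidate is excluded only if no genotype consistent with his phenotype could produce a type B, Rh-negative child with a type O, Rh-negative mother.
Marcus (type O, Rh-): no genotype consistent with that phenotype can produce a type-B Rh- child with a type-O mother.

Marcus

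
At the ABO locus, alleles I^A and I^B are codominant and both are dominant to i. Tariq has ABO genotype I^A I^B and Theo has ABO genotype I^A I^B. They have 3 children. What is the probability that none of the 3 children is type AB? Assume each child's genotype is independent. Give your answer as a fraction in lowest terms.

ABO cross I^A I^B × I^A I^B → 1/4 A, 1/4 B, 1/2 AB.
So P(type AB) = 1/2 per child.
P(not type AB) = 1/2 for one child; (1/2)^3 = 1/8.

1/8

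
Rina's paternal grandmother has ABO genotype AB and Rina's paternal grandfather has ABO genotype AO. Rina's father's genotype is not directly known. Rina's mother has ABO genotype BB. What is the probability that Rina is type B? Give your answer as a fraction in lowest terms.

1/2

Rina's father's ABO genotype from AB × AO: 1/4 AA, 1/4 AB, 1/4 AO, 1/4 BO.
Crossing each possibility with the mother BB and summing P(type B): 1/4·0 + 1/4·1/2 + 1/4·1/2 + 1/4·1 = 1/2.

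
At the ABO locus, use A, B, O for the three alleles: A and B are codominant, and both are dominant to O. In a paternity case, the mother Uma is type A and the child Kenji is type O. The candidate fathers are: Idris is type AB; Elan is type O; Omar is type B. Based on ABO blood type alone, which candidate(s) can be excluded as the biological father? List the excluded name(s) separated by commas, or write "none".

A candidate is excluded only if no genotype consistent with his phenotype could produce a type O child with a type A mother.
Idris (type AB): no genotype consistent with that phenotype can produce a type-O child with a type-A mother.

Idris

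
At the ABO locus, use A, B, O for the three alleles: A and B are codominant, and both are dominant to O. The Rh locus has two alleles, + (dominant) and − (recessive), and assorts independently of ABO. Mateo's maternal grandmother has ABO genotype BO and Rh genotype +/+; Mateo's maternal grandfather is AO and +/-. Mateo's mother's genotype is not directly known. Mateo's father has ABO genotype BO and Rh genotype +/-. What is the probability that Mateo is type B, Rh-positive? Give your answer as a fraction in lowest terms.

7/16

Mateo's mother's ABO genotype from BO × AO: 1/4 AB, 1/4 AO, 1/4 BO, 1/4 OO.
Crossing each possibility with the father BO and summing P(type B): 1/4·1/2 + 1/4·1/4 + 1/4·3/4 + 1/4·1/2 = 1/2.
Similarly for Rh via the mother's Rh distribution: P(Rh+) = 7/8.
Independent loci: 1/2 × 7/8 = 7/16.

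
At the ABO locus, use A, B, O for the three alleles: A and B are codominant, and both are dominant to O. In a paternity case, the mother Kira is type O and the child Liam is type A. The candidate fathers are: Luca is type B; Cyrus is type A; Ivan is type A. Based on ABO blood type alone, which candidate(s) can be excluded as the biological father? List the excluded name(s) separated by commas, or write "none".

A candidate is excluded only if no genotype consistent with his phenotype could produce a type A child with a type O mother.
Luca (type B): no genotype consistent with that phenotype can produce a type-A child with a type-O mother.

Luca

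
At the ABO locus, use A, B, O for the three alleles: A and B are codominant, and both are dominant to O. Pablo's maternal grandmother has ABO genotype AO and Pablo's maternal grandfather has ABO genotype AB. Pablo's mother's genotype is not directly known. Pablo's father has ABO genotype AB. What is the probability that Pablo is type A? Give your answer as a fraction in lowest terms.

3/8

Pablo's mother's ABO genotype from AO × AB: 1/4 AA, 1/4 AB, 1/4 AO, 1/4 BO.
Crossing each possibility with the father AB and summing P(type A): 1/4·1/2 + 1/4·1/4 + 1/4·1/2 + 1/4·1/4 = 3/8.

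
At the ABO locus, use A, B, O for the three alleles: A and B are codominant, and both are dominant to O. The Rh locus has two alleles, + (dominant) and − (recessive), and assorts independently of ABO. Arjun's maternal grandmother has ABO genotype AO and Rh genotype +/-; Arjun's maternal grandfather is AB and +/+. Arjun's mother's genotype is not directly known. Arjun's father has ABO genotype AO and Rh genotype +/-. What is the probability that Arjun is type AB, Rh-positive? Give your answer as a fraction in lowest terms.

Arjun's mother's ABO genotype from AO × AB: 1/4 AA, 1/4 AB, 1/4 AO, 1/4 BO.
Crossing each possibility with the father AO and summing P(type AB): 1/4·0 + 1/4·1/4 + 1/4·0 + 1/4·1/4 = 1/8.
Similarly for Rh via the mother's Rh distribution: P(Rh+) = 7/8.
Independent loci: 1/8 × 7/8 = 7/64.

7/64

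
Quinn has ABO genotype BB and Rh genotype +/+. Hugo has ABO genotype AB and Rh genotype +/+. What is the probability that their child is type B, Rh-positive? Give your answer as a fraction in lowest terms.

ABO cross BB × AB → offspring phenotypes: 1/2 B, 1/2 AB.
Rh cross +/+ × +/+ → 1 Rh+.
Independent loci: P(type B, Rh-positive) = 1/2 × 1 = 1/2.

1/2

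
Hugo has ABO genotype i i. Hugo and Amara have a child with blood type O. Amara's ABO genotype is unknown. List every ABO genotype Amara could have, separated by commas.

For each candidate genotype of Amara, check whether crossing it with i i can produce every observed child phenotype.
  I^A I^A → possible child types {A} ✗
  I^A I^B → possible child types {A, B} ✗
  I^A i → possible child types {O, A} ✓
  I^B I^B → possible child types {B} ✗
  I^B i → possible child types {O, B} ✓
  i i → possible child types {O} ✓

I^A i, I^B i, i i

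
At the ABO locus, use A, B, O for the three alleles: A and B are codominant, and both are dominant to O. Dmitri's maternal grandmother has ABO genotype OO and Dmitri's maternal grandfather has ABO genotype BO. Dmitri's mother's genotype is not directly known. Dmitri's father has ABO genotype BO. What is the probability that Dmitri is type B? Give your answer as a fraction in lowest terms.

5/8

Dmitri's mother's ABO genotype from OO × BO: 1/2 BO, 1/2 OO.
Crossing each possibility with the father BO and summing P(type B): 1/2·3/4 + 1/2·1/2 = 5/8.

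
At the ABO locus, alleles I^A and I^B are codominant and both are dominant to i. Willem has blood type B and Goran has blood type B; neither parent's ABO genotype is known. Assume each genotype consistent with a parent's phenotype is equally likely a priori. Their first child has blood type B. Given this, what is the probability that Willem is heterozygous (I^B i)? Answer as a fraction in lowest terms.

Possible genotypes: Willem ∈ {I^B I^B, I^B i}; Goran ∈ {I^B I^B, I^B i}.
Weight each parental genotype pair by prior × P(type-B child):
  I^B I^B × I^B I^B: posterior weight 4/15.
  I^B I^B × I^B i: posterior weight 4/15.
  I^B i × I^B I^B: posterior weight 4/15.
  I^B i × I^B i: posterior weight 1/5.
Sum the posterior weight over pairs where Willem is I^B i: 7/15.

7/15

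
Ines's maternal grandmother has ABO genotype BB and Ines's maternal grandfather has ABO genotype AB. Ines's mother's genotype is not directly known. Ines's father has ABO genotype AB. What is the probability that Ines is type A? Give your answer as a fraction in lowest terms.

Ines's mother's ABO genotype from BB × AB: 1/2 AB, 1/2 BB.
Crossing each possibility with the father AB and summing P(type A): 1/2·1/4 + 1/2·0 = 1/8.

1/8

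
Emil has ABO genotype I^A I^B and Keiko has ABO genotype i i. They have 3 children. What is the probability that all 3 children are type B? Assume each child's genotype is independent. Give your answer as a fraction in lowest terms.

1/8

ABO cross I^A I^B × i i → 1/2 A, 1/2 B.
So P(type B) = 1/2 per child.
All 3 independent: (1/2)^3 = 1/8.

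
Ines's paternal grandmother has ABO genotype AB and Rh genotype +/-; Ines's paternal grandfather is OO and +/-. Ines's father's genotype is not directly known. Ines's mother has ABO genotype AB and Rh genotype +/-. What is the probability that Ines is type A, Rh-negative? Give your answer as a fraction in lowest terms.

3/32

Ines's father's ABO genotype from AB × OO: 1/2 AO, 1/2 BO.
Crossing each possibility with the mother AB and summing P(type A): 1/2·1/2 + 1/2·1/4 = 3/8.
Similarly for Rh via the father's Rh distribution: P(Rh-) = 1/4.
Independent loci: 3/8 × 1/4 = 3/32.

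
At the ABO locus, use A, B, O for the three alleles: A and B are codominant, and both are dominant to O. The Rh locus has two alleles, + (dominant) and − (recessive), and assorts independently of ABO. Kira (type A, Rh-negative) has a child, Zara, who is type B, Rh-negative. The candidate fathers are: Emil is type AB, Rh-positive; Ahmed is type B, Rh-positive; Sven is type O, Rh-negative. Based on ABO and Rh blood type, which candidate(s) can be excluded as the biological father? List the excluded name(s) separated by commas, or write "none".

A candidate is excluded only if no genotype consistent with his phenotype could produce a type B, Rh-negative child with a type A, Rh-negative mother.
Sven (type O, Rh-): no genotype consistent with that phenotype can produce a type-B Rh- child with a type-A mother.

Sven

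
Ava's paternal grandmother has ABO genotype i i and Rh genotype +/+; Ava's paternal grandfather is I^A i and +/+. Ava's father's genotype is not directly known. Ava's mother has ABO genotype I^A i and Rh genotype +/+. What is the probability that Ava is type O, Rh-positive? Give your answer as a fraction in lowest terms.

Ava's father's ABO genotype from i i × I^A i: 1/2 I^A i, 1/2 i i.
Crossing each possibility with the mother I^A i and summing P(type O): 1/2·1/4 + 1/2·1/2 = 3/8.
Similarly for Rh via the father's Rh distribution: P(Rh+) = 1.
Independent loci: 3/8 × 1 = 3/8.

3/8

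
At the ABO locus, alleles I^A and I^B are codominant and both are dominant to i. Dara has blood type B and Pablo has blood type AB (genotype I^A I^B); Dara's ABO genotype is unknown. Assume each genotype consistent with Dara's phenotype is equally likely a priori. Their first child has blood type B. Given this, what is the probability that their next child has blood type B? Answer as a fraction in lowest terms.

1/2

Possible genotypes: Dara ∈ {I^B I^B, I^B i}; Pablo ∈ {I^A I^B}.
Weight each parental genotype pair by prior × P(type-B child):
  I^B I^B × I^A I^B: posterior weight 1/2; P(next child type B) = 1/2.
  I^B i × I^A I^B: posterior weight 1/2; P(next child type B) = 1/2.
Weighted sum = 1/2.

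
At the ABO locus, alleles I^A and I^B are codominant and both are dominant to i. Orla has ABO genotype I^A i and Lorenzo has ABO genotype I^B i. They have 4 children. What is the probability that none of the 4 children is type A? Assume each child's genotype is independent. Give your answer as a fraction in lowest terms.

81/256

ABO cross I^A i × I^B i → 1/4 O, 1/4 A, 1/4 B, 1/4 AB.
So P(type A) = 1/4 per child.
P(not type A) = 3/4 for one child; (3/4)^4 = 81/256.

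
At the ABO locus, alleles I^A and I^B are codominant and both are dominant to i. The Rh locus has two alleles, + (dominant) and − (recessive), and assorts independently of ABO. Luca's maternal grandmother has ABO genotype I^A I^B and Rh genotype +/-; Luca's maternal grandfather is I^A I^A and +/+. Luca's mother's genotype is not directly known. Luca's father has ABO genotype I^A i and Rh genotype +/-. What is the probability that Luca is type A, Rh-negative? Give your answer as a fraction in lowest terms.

3/32

Luca's mother's ABO genotype from I^A I^B × I^A I^A: 1/2 I^A I^A, 1/2 I^A I^B.
Crossing each possibility with the father I^A i and summing P(type A): 1/2·1 + 1/2·1/2 = 3/4.
Similarly for Rh via the mother's Rh distribution: P(Rh-) = 1/8.
Independent loci: 3/4 × 1/8 = 3/32.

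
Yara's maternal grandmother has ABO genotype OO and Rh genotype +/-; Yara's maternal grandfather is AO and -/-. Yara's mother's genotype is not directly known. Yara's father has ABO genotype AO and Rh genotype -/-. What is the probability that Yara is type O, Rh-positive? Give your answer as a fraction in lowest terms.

3/32

Yara's mother's ABO genotype from OO × AO: 1/2 AO, 1/2 OO.
Crossing each possibility with the father AO and summing P(type O): 1/2·1/4 + 1/2·1/2 = 3/8.
Similarly for Rh via the mother's Rh distribution: P(Rh+) = 1/4.
Independent loci: 3/8 × 1/4 = 3/32.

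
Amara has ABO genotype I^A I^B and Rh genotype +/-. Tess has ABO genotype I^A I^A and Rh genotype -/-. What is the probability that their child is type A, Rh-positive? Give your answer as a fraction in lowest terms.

1/4

ABO cross I^A I^B × I^A I^A → offspring phenotypes: 1/2 A, 1/2 AB.
Rh cross +/- × -/- → 1/2 Rh+, 1/2 Rh-.
Independent loci: P(type A, Rh-positive) = 1/2 × 1/2 = 1/4.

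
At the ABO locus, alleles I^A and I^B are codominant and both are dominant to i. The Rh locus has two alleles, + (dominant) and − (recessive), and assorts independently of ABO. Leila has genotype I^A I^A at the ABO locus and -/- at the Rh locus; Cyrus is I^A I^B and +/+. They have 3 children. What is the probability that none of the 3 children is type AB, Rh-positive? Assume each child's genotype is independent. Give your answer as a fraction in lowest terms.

1/8

ABO cross I^A I^A × I^A I^B → 1/2 A, 1/2 AB.
Rh cross -/- × +/+ → 1 Rh+; so P(type AB, Rh-positive) = 1/2 × 1 = 1/2 per child.
P(not type AB, Rh-positive) = 1/2 for one child; (1/2)^3 = 1/8.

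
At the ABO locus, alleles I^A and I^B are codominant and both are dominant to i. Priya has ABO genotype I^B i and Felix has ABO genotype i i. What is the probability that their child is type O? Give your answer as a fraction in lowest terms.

1/2

ABO cross I^B i × i i → offspring phenotypes: 1/2 O, 1/2 B.
So P(type O) = 1/2.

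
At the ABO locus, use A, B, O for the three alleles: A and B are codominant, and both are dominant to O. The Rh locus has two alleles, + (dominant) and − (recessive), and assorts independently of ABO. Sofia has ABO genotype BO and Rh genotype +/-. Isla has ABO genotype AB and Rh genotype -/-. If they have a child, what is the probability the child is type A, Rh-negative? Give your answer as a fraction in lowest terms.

ABO cross BO × AB → offspring phenotypes: 1/4 A, 1/2 B, 1/4 AB.
Rh cross +/- × -/- → 1/2 Rh+, 1/2 Rh-.
Independent loci: P(type A, Rh-negative) = 1/4 × 1/2 = 1/8.

1/8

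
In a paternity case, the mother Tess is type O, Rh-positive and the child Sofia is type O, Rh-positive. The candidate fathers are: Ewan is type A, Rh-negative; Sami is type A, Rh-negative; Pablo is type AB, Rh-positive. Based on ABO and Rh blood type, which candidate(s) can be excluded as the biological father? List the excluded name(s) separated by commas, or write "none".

A candidate is excluded only if no genotype consistent with his phenotype could produce a type O, Rh-positive child with a type O, Rh-positive mother.
Pablo (type AB, Rh+): no genotype consistent with that phenotype can produce a type-O Rh+ child with a type-O mother.

Pablo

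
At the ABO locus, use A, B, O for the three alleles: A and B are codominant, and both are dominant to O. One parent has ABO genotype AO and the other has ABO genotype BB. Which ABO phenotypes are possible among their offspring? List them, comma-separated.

B, AB

Gametes from AO × BB give offspring ABO genotypes AB, BO, i.e. phenotypes B, AB.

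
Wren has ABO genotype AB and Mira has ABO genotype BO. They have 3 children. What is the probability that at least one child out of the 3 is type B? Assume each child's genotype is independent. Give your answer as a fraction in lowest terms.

7/8

ABO cross AB × BO → 1/4 A, 1/2 B, 1/4 AB.
So P(type B) = 1/2 per child.
P(none) = (1/2)^3 = 1/8; P(at least one) = 1 − 1/8 = 7/8.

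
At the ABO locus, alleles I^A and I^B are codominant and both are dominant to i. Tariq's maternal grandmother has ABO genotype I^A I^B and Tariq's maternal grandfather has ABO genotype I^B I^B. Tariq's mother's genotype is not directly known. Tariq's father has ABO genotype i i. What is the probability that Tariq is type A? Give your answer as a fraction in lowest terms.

Tariq's mother's ABO genotype from I^A I^B × I^B I^B: 1/2 I^A I^B, 1/2 I^B I^B.
Crossing each possibility with the father i i and summing P(type A): 1/2·1/2 + 1/2·0 = 1/4.

1/4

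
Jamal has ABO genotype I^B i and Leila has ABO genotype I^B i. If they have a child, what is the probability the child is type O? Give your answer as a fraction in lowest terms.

ABO cross I^B i × I^B i → offspring phenotypes: 1/4 O, 3/4 B.
So P(type O) = 1/4.

1/4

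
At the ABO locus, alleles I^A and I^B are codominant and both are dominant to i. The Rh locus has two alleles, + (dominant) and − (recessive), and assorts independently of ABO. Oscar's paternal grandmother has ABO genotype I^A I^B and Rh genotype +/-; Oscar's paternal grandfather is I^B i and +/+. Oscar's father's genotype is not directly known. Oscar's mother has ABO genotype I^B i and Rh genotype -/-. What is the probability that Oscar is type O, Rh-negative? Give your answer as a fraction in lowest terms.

Oscar's father's ABO genotype from I^A I^B × I^B i: 1/4 I^A I^B, 1/4 I^A i, 1/4 I^B I^B, 1/4 I^B i.
Crossing each possibility with the mother I^B i and summing P(type O): 1/4·0 + 1/4·1/4 + 1/4·0 + 1/4·1/4 = 1/8.
Similarly for Rh via the father's Rh distribution: P(Rh-) = 1/4.
Independent loci: 1/8 × 1/4 = 1/32.

1/32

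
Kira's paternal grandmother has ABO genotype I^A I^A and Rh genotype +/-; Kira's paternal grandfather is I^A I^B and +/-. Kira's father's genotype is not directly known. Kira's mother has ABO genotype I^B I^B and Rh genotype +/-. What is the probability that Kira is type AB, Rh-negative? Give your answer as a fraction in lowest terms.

3/16

Kira's father's ABO genotype from I^A I^A × I^A I^B: 1/2 I^A I^A, 1/2 I^A I^B.
Crossing each possibility with the mother I^B I^B and summing P(type AB): 1/2·1 + 1/2·1/2 = 3/4.
Similarly for Rh via the father's Rh distribution: P(Rh-) = 1/4.
Independent loci: 3/4 × 1/4 = 3/16.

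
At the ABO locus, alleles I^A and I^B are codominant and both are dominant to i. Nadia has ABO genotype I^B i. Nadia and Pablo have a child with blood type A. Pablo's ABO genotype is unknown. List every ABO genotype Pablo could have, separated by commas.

I^A I^A, I^A I^B, I^A i

For each candidate genotype of Pablo, check whether crossing it with I^B i can produce every observed child phenotype.
  I^A I^A → possible child types {A, AB} ✓
  I^A I^B → possible child types {A, B, AB} ✓
  I^A i → possible child types {O, A, B, AB} ✓
  I^B I^B → possible child types {B} ✗
  I^B i → possible child types {O, B} ✗
  i i → possible child types {O, B} ✗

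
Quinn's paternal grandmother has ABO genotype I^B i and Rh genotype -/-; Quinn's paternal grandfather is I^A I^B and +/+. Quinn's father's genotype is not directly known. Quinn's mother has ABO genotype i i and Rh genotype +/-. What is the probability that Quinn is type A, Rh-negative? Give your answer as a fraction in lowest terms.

1/16

Quinn's father's ABO genotype from I^B i × I^A I^B: 1/4 I^A I^B, 1/4 I^A i, 1/4 I^B I^B, 1/4 I^B i.
Crossing each possibility with the mother i i and summing P(type A): 1/4·1/2 + 1/4·1/2 + 1/4·0 + 1/4·0 = 1/4.
Similarly for Rh via the father's Rh distribution: P(Rh-) = 1/4.
Independent loci: 1/4 × 1/4 = 1/16.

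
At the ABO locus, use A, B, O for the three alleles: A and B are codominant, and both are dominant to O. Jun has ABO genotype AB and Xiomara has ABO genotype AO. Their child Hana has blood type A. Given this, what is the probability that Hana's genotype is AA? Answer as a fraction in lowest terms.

Cross AB × AO → 1/4 AA, 1/4 AB, 1/4 AO, 1/4 BO.
Type-A genotypes among offspring: AA (1/4), AO (1/4); total 1/2.
P(AA | type A) = (1/4) / (1/2) = 1/2.

1/2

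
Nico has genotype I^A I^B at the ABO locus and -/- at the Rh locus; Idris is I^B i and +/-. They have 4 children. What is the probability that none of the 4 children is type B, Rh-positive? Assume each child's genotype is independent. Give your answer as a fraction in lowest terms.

ABO cross I^A I^B × I^B i → 1/4 A, 1/2 B, 1/4 AB.
Rh cross -/- × +/- → 1/2 Rh+, 1/2 Rh-; so P(type B, Rh-positive) = 1/2 × 1/2 = 1/4 per child.
P(not type B, Rh-positive) = 3/4 for one child; (3/4)^4 = 81/256.

81/256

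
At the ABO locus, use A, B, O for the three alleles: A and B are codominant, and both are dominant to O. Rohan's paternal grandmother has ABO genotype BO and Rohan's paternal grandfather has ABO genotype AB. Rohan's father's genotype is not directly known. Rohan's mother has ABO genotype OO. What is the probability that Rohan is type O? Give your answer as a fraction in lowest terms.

1/4

Rohan's father's ABO genotype from BO × AB: 1/4 AB, 1/4 AO, 1/4 BB, 1/4 BO.
Crossing each possibility with the mother OO and summing P(type O): 1/4·0 + 1/4·1/2 + 1/4·0 + 1/4·1/2 = 1/4.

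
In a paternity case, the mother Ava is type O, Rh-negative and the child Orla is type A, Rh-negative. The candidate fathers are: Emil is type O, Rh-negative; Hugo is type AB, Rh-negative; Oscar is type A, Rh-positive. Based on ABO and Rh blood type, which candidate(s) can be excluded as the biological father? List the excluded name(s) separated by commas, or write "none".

Emil

A candidate is excluded only if no genotype consistent with his phenotype could produce a type A, Rh-negative child with a type O, Rh-negative mother.
Emil (type O, Rh-): no genotype consistent with that phenotype can produce a type-A Rh- child with a type-O mother.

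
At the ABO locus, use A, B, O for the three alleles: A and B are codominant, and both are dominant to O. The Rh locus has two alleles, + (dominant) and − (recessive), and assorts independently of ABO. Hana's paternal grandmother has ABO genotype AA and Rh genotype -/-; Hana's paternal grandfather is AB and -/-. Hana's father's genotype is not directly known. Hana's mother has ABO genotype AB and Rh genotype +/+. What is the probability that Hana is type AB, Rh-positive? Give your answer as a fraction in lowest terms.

Hana's father's ABO genotype from AA × AB: 1/2 AA, 1/2 AB.
Crossing each possibility with the mother AB and summing P(type AB): 1/2·1/2 + 1/2·1/2 = 1/2.
Similarly for Rh via the father's Rh distribution: P(Rh+) = 1.
Independent loci: 1/2 × 1 = 1/2.

1/2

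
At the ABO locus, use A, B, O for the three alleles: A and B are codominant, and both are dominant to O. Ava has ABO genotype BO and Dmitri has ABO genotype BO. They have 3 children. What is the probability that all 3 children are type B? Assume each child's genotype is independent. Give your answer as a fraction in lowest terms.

ABO cross BO × BO → 1/4 O, 3/4 B.
So P(type B) = 3/4 per child.
All 3 independent: (3/4)^3 = 27/64.

27/64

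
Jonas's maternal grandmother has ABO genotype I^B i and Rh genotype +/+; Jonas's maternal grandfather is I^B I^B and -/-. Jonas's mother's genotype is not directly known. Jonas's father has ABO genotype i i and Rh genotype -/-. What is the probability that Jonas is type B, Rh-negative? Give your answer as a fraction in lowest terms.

Jonas's mother's ABO genotype from I^B i × I^B I^B: 1/2 I^B I^B, 1/2 I^B i.
Crossing each possibility with the father i i and summing P(type B): 1/2·1 + 1/2·1/2 = 3/4.
Similarly for Rh via the mother's Rh distribution: P(Rh-) = 1/2.
Independent loci: 3/4 × 1/2 = 3/8.

3/8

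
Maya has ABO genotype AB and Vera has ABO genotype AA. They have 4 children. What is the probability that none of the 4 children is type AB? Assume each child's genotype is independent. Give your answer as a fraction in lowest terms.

1/16

ABO cross AB × AA → 1/2 A, 1/2 AB.
So P(type AB) = 1/2 per child.
P(not type AB) = 1/2 for one child; (1/2)^4 = 1/16.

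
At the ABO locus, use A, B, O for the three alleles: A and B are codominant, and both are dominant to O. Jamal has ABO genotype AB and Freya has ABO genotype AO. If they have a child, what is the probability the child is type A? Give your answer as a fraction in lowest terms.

1/2

ABO cross AB × AO → offspring phenotypes: 1/2 A, 1/4 B, 1/4 AB.
So P(type A) = 1/2.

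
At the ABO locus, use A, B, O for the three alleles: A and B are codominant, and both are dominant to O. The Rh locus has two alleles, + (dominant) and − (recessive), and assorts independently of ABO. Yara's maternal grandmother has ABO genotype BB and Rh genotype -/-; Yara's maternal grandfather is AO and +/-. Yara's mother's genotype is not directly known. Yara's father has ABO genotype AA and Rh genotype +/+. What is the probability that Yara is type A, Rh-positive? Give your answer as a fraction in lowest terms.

1/2

Yara's mother's ABO genotype from BB × AO: 1/2 AB, 1/2 BO.
Crossing each possibility with the father AA and summing P(type A): 1/2·1/2 + 1/2·1/2 = 1/2.
Similarly for Rh via the mother's Rh distribution: P(Rh+) = 1.
Independent loci: 1/2 × 1 = 1/2.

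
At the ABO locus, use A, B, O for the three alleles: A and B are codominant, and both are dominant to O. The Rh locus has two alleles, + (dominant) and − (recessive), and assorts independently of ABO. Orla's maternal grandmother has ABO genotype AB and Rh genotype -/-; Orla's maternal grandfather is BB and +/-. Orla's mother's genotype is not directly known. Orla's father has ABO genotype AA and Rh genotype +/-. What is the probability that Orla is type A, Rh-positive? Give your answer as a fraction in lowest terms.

5/32

Orla's mother's ABO genotype from AB × BB: 1/2 AB, 1/2 BB.
Crossing each possibility with the father AA and summing P(type A): 1/2·1/2 + 1/2·0 = 1/4.
Similarly for Rh via the mother's Rh distribution: P(Rh+) = 5/8.
Independent loci: 1/4 × 5/8 = 5/32.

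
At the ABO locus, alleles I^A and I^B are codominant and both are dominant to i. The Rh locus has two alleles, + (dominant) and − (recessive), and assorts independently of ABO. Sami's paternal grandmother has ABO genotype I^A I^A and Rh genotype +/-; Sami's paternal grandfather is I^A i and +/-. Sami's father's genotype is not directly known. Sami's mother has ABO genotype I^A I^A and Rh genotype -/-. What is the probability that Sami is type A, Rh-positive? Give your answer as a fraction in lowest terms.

1/2

Sami's father's ABO genotype from I^A I^A × I^A i: 1/2 I^A I^A, 1/2 I^A i.
Crossing each possibility with the mother I^A I^A and summing P(type A): 1/2·1 + 1/2·1 = 1.
Similarly for Rh via the father's Rh distribution: P(Rh+) = 1/2.
Independent loci: 1 × 1/2 = 1/2.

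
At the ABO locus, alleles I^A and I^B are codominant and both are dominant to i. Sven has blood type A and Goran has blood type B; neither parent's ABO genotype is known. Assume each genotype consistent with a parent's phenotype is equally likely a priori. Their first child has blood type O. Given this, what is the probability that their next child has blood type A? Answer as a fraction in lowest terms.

Possible genotypes: Sven ∈ {I^A I^A, I^A i}; Goran ∈ {I^B I^B, I^B i}.
Weight each parental genotype pair by prior × P(type-O child):
  I^A i × I^B i: posterior weight 1; P(next child type A) = 1/4.
Weighted sum = 1/4.

1/4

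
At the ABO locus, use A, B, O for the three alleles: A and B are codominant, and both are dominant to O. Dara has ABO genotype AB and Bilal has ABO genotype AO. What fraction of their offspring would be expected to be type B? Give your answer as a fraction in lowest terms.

ABO cross AB × AO → offspring phenotypes: 1/2 A, 1/4 B, 1/4 AB.
So P(type B) = 1/4.

1/4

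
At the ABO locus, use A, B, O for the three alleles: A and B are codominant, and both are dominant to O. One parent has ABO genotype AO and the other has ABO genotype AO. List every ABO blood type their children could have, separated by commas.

Gametes from AO × AO give offspring ABO genotypes AA, AO, OO, i.e. phenotypes O, A.

O, A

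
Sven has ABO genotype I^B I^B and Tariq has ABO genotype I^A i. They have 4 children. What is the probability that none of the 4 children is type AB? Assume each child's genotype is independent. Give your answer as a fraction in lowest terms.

1/16

ABO cross I^B I^B × I^A i → 1/2 B, 1/2 AB.
So P(type AB) = 1/2 per child.
P(not type AB) = 1/2 for one child; (1/2)^4 = 1/16.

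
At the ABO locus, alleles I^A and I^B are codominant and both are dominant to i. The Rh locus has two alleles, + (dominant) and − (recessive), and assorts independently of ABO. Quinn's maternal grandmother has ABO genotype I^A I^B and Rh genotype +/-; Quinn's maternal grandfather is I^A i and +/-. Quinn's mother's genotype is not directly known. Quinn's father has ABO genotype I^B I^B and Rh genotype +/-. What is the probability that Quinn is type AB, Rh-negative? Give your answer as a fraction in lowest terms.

1/8

Quinn's mother's ABO genotype from I^A I^B × I^A i: 1/4 I^A I^A, 1/4 I^A I^B, 1/4 I^A i, 1/4 I^B i.
Crossing each possibility with the father I^B I^B and summing P(type AB): 1/4·1 + 1/4·1/2 + 1/4·1/2 + 1/4·0 = 1/2.
Similarly for Rh via the mother's Rh distribution: P(Rh-) = 1/4.
Independent loci: 1/2 × 1/4 = 1/8.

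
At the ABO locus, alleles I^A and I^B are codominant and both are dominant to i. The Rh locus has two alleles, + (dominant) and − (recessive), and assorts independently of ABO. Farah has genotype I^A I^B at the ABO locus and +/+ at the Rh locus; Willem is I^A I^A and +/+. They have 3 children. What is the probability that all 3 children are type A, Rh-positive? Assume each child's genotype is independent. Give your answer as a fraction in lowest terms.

ABO cross I^A I^B × I^A I^A → 1/2 A, 1/2 AB.
Rh cross +/+ × +/+ → 1 Rh+; so P(type A, Rh-positive) = 1/2 × 1 = 1/2 per child.
All 3 independent: (1/2)^3 = 1/8.

1/8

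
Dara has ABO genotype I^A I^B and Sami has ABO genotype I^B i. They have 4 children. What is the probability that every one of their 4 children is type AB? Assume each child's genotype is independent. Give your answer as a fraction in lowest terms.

1/256

ABO cross I^A I^B × I^B i → 1/4 A, 1/2 B, 1/4 AB.
So P(type AB) = 1/4 per child.
All 4 independent: (1/4)^4 = 1/256.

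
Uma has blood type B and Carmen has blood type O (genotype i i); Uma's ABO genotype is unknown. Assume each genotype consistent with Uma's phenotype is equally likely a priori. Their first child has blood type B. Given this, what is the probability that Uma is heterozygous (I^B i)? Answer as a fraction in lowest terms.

Possible genotypes: Uma ∈ {I^B I^B, I^B i}; Carmen ∈ {i i}.
Weight each parental genotype pair by prior × P(type-B child):
  I^B I^B × i i: posterior weight 2/3.
  I^B i × i i: posterior weight 1/3.
Sum the posterior weight over pairs where Uma is I^B i: 1/3.

1/3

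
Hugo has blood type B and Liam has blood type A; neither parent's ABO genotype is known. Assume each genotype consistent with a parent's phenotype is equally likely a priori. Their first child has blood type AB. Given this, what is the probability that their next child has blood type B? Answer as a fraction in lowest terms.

5/36

Possible genotypes: Hugo ∈ {I^B I^B, I^B i}; Liam ∈ {I^A I^A, I^A i}.
Weight each parental genotype pair by prior × P(type-AB child):
  I^B I^B × I^A I^A: posterior weight 4/9; P(next child type B) = 0.
  I^B I^B × I^A i: posterior weight 2/9; P(next child type B) = 1/2.
  I^B i × I^A I^A: posterior weight 2/9; P(next child type B) = 0.
  I^B i × I^A i: posterior weight 1/9; P(next child type B) = 1/4.
Weighted sum = 5/36.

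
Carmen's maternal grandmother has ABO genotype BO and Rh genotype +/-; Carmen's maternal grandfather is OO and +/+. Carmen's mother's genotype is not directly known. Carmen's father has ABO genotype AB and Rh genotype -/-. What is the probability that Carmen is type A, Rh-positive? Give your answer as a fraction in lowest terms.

Carmen's mother's ABO genotype from BO × OO: 1/2 BO, 1/2 OO.
Crossing each possibility with the father AB and summing P(type A): 1/2·1/4 + 1/2·1/2 = 3/8.
Similarly for Rh via the mother's Rh distribution: P(Rh+) = 3/4.
Independent loci: 3/8 × 3/4 = 9/32.

9/32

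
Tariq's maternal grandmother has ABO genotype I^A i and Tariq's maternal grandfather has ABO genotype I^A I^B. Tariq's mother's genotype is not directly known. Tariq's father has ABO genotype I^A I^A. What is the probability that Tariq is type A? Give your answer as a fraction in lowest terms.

3/4

Tariq's mother's ABO genotype from I^A i × I^A I^B: 1/4 I^A I^A, 1/4 I^A I^B, 1/4 I^A i, 1/4 I^B i.
Crossing each possibility with the father I^A I^A and summing P(type A): 1/4·1 + 1/4·1/2 + 1/4·1 + 1/4·1/2 = 3/4.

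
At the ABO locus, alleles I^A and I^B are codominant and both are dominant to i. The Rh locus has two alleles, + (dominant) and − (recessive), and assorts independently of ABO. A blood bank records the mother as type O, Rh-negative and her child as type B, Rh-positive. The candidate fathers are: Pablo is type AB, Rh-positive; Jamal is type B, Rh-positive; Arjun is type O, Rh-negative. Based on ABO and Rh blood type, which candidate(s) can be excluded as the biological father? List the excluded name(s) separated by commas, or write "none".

Arjun

A candidate is excluded only if no genotype consistent with his phenotype could produce a type B, Rh-positive child with a type O, Rh-negative mother.
Arjun (type O, Rh-): no genotype consistent with that phenotype can produce a type-B Rh+ child with a type-O mother.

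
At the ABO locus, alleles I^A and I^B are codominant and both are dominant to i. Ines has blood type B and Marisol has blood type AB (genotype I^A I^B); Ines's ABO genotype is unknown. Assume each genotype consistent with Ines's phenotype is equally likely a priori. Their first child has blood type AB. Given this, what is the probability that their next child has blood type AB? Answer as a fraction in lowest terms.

5/12

Possible genotypes: Ines ∈ {I^B I^B, I^B i}; Marisol ∈ {I^A I^B}.
Weight each parental genotype pair by prior × P(type-AB child):
  I^B I^B × I^A I^B: posterior weight 2/3; P(next child type AB) = 1/2.
  I^B i × I^A I^B: posterior weight 1/3; P(next child type AB) = 1/4.
Weighted sum = 5/12.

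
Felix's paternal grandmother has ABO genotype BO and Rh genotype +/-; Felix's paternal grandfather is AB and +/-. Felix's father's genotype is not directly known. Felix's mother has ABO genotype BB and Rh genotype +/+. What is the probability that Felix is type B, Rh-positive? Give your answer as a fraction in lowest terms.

3/4

Felix's father's ABO genotype from BO × AB: 1/4 AB, 1/4 AO, 1/4 BB, 1/4 BO.
Crossing each possibility with the mother BB and summing P(type B): 1/4·1/2 + 1/4·1/2 + 1/4·1 + 1/4·1 = 3/4.
Similarly for Rh via the father's Rh distribution: P(Rh+) = 1.
Independent loci: 3/4 × 1 = 3/4.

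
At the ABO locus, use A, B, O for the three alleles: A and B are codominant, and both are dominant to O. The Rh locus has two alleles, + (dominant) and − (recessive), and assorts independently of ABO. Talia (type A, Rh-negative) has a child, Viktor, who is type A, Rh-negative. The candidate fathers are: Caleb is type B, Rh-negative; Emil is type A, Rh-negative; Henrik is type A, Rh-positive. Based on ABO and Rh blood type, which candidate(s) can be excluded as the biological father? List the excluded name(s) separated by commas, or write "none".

A candidate is excluded only if no genotype consistent with his phenotype could produce a type A, Rh-negative child with a type A, Rh-negative mother.
Every candidate has at least one consistent genotype combination, so none can be excluded.

none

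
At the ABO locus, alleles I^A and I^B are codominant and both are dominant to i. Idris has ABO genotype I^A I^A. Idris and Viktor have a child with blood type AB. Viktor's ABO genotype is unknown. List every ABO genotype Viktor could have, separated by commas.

For each candidate genotype of Viktor, check whether crossing it with I^A I^A can produce every observed child phenotype.
  I^A I^A → possible child types {A} ✗
  I^A I^B → possible child types {A, AB} ✓
  I^A i → possible child types {A} ✗
  I^B I^B → possible child types {AB} ✓
  I^B i → possible child types {A, AB} ✓
  i i → possible child types {A} ✗

I^A I^B, I^B I^B, I^B i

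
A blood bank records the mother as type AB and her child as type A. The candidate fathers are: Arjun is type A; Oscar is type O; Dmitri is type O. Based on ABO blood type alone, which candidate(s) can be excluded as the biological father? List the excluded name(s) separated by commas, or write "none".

none

A candidate is excluded only if no genotype consistent with his phenotype could produce a type A child with a type AB mother.
Every candidate has at least one consistent genotype combination, so none can be excluded.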